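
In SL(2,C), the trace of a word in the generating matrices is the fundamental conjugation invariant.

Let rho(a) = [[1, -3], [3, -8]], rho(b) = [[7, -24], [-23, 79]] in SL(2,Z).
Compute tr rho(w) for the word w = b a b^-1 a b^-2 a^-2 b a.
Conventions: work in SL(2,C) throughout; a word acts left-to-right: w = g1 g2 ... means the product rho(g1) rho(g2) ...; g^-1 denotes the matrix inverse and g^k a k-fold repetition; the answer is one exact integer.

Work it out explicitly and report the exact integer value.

rho(b) = [[7, -24], [-23, 79]]
... * rho(a) = [[1, -3], [3, -8]]  ->  [[-65, 171], [214, -563]]
... * rho(b^-1) = [[79, 24], [23, 7]]  ->  [[-1202, -363], [3957, 1195]]
... * rho(a) = [[1, -3], [3, -8]]  ->  [[-2291, 6510], [7542, -21431]]
... * rho(b^-1) = [[79, 24], [23, 7]]  ->  [[-31259, -9414], [102905, 30991]]
... * rho(b^-1) = [[79, 24], [23, 7]]  ->  [[-2685983, -816114], [8842288, 2686657]]
... * rho(a^-1) = [[-8, 3], [-3, 1]]  ->  [[23936206, -8874063], [-78798275, 29213521]]
... * rho(a^-1) = [[-8, 3], [-3, 1]]  ->  [[-164867459, 62934555], [542745637, -207181304]]
... * rho(b) = [[7, -24], [-23, 79]]  ->  [[-2601566978, 8928648861], [8564389451, -29393218304]]
... * rho(a) = [[1, -3], [3, -8]]  ->  [[24184379605, -63624489954], [-79615265461, 209452578079]]
tr = 24184379605 + 209452578079 = 233636957684

233636957684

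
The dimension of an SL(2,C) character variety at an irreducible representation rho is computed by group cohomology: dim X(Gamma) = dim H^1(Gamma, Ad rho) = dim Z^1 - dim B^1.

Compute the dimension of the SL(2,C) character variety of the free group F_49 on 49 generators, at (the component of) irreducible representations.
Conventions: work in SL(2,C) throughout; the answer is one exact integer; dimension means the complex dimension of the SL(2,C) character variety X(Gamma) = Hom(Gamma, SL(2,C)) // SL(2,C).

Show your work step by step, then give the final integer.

The free group F_49: 49 generators, no relators.
Z^1(Gamma, Ad rho) = (sl_2)^49: a cocycle is a free choice of one sl_2 vector per generator, so dim Z^1 = 3*49 = 147.
At an irreducible rho the centralizer of the image in sl_2 is 0, so the coboundary map sl_2 -> Z^1 is injective: dim B^1 = 3.
dim H^1 = 147 - 3 = 144, which is dim X.

144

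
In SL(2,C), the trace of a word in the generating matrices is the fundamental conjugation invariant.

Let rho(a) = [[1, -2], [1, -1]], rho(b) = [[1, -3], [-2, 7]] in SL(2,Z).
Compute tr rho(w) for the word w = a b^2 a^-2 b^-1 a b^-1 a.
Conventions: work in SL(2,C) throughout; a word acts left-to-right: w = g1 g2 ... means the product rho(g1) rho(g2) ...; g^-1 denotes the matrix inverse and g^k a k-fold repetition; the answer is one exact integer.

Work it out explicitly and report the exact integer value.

rho(a) = [[1, -2], [1, -1]]
... * rho(b) = [[1, -3], [-2, 7]]  ->  [[5, -17], [3, -10]]
... * rho(b) = [[1, -3], [-2, 7]]  ->  [[39, -134], [23, -79]]
... * rho(a^-1) = [[-1, 2], [-1, 1]]  ->  [[95, -56], [56, -33]]
... * rho(a^-1) = [[-1, 2], [-1, 1]]  ->  [[-39, 134], [-23, 79]]
... * rho(b^-1) = [[7, 3], [2, 1]]  ->  [[-5, 17], [-3, 10]]
... * rho(a) = [[1, -2], [1, -1]]  ->  [[12, -7], [7, -4]]
... * rho(b^-1) = [[7, 3], [2, 1]]  ->  [[70, 29], [41, 17]]
... * rho(a) = [[1, -2], [1, -1]]  ->  [[99, -169], [58, -99]]
tr = 99 + -99 = 0

0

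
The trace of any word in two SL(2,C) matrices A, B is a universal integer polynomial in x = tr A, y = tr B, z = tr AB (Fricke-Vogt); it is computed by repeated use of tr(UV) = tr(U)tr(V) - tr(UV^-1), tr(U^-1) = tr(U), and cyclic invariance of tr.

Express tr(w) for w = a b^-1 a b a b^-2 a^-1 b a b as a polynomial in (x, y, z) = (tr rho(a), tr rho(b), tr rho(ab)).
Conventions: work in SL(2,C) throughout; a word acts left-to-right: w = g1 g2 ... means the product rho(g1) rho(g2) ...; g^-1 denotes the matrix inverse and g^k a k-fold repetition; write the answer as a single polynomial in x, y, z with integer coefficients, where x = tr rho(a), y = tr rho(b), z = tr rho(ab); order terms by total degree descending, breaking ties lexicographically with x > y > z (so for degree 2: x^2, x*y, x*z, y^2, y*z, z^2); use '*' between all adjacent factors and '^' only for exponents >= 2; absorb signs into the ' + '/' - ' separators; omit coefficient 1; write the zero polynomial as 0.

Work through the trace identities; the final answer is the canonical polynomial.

-x^2*y^3*z^3 + x^3*y^2*z^2 + 2*x*y^4*z^2 + 2*x*y^2*z^4 - x^2*y^3*z - x^2*y*z^3 - y^5*z - 2*y^3*z^3 - y*z^5 - 6*x*y^2*z^2 + 3*x^2*y*z + 6*y^3*z + 6*y*z^3 - x*y^2 - x*z^2 - 8*y*z + x

tr(b a b a) = tr(b a) * tr(b a) - tr(1)   [split at repeated b] = z^2 - 2
and tr(b a b) = tr(b) * tr(a b) - tr(a) = y*z - x
and tr(b a^2 b a) = tr(a) * tr(b a b a) - tr(b a b) = x*z^2 - y*z - x
tr(b^2) = tr(b) * tr(b) - tr(1) = y^2 - 2
tr(b a^2 b) = tr(a) * tr(b^2 a) - tr(b^2) = x*y*z - x^2 - y^2 + 2
next, tr(a b a^2 b a) = tr(a) * tr(b a^2 b a) - tr(b a^2 b) = x^2*z^2 - 2*x*y*z + y^2 - 2
tr(b a b a b a) = tr(a b a b) * tr(a b) - tr(b a)   [split at repeated a] = z^3 - 3*z
and tr(a b a) = tr(a) * tr(b a) - tr(b) = x*z - y
and tr(b a b a b) = tr(b) * tr(a b a b) - tr(a b a) = y*z^2 - x*z - y
next, tr(a b a^2 b a b) = tr(a) * tr(b a b a b a) - tr(b a b a b) = x*z^3 - y*z^2 - 2*x*z + y
tr(a b a b^-1 a b a) = tr(a b a^2 b a) * tr(b) - tr(a b a^2 b a b) = x^2*y*z^2 - 2*x*y^2*z - x*z^3 + y^3 + y*z^2 + 2*x*z - 3*y
tr(a b a b a b a b) = tr(a b a b a b) * tr(a b) - tr(b a b a)   [split at repeated a] = z^4 - 4*z^2 + 2
next, tr(a b a b^-1 a b a b) = tr(a b a b a b a) * tr(b) - tr(a b a b a b a b) = x*y*z^3 - y^2*z^2 - z^4 - 2*x*y*z + y^2 + 4*z^2 - 2
tr(a b a b^-1 a b a b^-1) = tr(a b a b^-1 a b a) * tr(b) - tr(a b a b^-1 a b a b) = x^2*y^2*z^2 - 2*x*y^3*z - 2*x*y*z^3 + y^4 + 2*y^2*z^2 + z^4 + 4*x*y*z - 4*y^2 - 4*z^2 + 2
next, tr(b a b^2) = tr(b) * tr(b a b) - tr(b a) = y^2*z - x*y - z
and tr(b a^2 b a b) = tr(a) * tr(b a b^2 a) - tr(b a b^2) = x*y*z^2 - x^2*z - y^2*z + z
tr(a b a b a^2 b a) = tr(a) * tr(b a^2 b a b a) - tr(b a^2 b a b) = x^2*z^3 - 2*x*y*z^2 - x^2*z + y^2*z + x*y - z
and tr(b a b a b a b) = tr(b) * tr(a b a b a b) - tr(a b a b a) = y*z^3 - x*z^2 - 2*y*z + x
next, tr(a b a b a^2 b a b) = tr(a) * tr(b a b a b a b a) - tr(b a b a b a b) = x*z^4 - y*z^3 - 3*x*z^2 + 2*y*z + x
tr(a b a b a^2 b a b^-1) = tr(a b a b a^2 b a) * tr(b) - tr(a b a b a^2 b a b) = x^2*y*z^3 - 2*x*y^2*z^2 - x*z^4 - x^2*y*z + y^3*z + y*z^3 + x*y^2 + 3*x*z^2 - 3*y*z - x
and tr(a b a b^-2 a b a b a) = tr(a b a b a^2 b a b^-1) * tr(b) - tr(a b a b a^2 b a) = x^2*y^2*z^3 - 2*x*y^3*z^2 - x*y*z^4 - x^2*y^2*z - x^2*z^3 + y^4*z + y^2*z^3 + x*y^3 + 5*x*y*z^2 + x^2*z - 4*y^2*z - 2*x*y + z
next, tr(a b a b a b a b a b) = tr(a b a b a b) * tr(a b a b) - tr(b a)   [split at repeated a] = z^5 - 5*z^3 + 5*z
next, tr(a b a b a b a b a b^-1) = tr(a b a b a b a b a) * tr(b) - tr(a b a b a b a b a b) = x*y*z^4 - y^2*z^3 - z^5 - 3*x*y*z^2 + 2*y^2*z + 5*z^3 + x*y - 5*z
tr(a b a b^-2 a b a b a b) = tr(a b a b a b a b a b^-1) * tr(b) - tr(a b a b a b a b a) = x*y^2*z^4 - y^3*z^3 - y*z^5 - 3*x*y^2*z^2 - x*z^4 + 2*y^3*z + 6*y*z^3 + x*y^2 + 3*x*z^2 - 7*y*z - x
next, tr(b a b a b^-1 a b a b^-2 a) = tr(a b a b^-2 a b a b a) * tr(b) - tr(a b a b^-2 a b a b a b) = x^2*y^3*z^3 - 2*x*y^4*z^2 - 2*x*y^2*z^4 - x^2*y^3*z - x^2*y*z^3 + y^5*z + 2*y^3*z^3 + y*z^5 + x*y^4 + 8*x*y^2*z^2 + x*z^4 + x^2*y*z - 6*y^3*z - 6*y*z^3 - 3*x*y^2 - 3*x*z^2 + 8*y*z + x
tr(a b^-1 a b a b^-2 a^-1 b a b) = tr(b a b a b^-1 a b a b^-2) * tr(a) - tr(b a b a b^-1 a b a b^-2 a) = -x^2*y^3*z^3 + x^3*y^2*z^2 + 2*x*y^4*z^2 + 2*x*y^2*z^4 - x^2*y^3*z - x^2*y*z^3 - y^5*z - 2*y^3*z^3 - y*z^5 - 6*x*y^2*z^2 + 3*x^2*y*z + 6*y^3*z + 6*y*z^3 - x*y^2 - x*z^2 - 8*y*z + x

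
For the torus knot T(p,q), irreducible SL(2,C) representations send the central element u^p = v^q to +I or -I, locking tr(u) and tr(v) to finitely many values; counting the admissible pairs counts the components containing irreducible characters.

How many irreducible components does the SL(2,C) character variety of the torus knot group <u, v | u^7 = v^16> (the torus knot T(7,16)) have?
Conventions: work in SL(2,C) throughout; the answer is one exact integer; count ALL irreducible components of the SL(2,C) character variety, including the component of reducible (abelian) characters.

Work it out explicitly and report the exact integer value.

46

For T(7,16): irreducibility forces the central element u^7 = v^16 to one of +I, -I.
This locks tr(u) to 2*cos(pi*alpha/7), alpha in 1..6, and tr(v) to 2*cos(pi*beta/16), beta in 1..15, on each component of irreducible characters.
Consistency of u^7 = (-1)^alpha I with v^16 = (-1)^beta I forces alpha = beta (mod 2).
Enumerate parity-matched pairs: 3*8 odd-odd plus 3*7 even-even gives 45.
Total: 45 irreducible-character components + 1 reducible (abelian) component = 46.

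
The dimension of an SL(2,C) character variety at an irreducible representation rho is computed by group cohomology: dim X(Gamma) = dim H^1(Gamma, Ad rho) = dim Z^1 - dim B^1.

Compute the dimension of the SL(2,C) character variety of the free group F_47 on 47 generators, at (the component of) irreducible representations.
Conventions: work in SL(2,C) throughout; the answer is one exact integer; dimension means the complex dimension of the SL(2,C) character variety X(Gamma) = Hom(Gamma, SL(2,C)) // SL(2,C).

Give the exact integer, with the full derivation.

Gamma = F_47 has 47 generators and no relators.
Z^1(Gamma, Ad rho) = (sl_2)^47: a cocycle is a free choice of one sl_2 vector per generator, so dim Z^1 = 3*47 = 141.
Irreducibility makes the coboundary map sl_2 -> Z^1 injective (trivial centralizer), so dim B^1 = 3.
Therefore dim X = 141 - 3 = 138.

138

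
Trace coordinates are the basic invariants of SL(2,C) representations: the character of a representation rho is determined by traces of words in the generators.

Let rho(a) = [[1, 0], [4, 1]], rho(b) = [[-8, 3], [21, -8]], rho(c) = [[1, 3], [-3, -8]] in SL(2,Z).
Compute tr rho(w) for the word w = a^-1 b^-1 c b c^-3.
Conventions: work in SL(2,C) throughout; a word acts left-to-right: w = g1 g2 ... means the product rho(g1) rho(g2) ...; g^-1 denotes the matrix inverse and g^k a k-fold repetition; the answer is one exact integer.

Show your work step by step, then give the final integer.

-1333

rho(a^-1) = [[1, 0], [-4, 1]]
... * rho(b^-1) = [[-8, -3], [-21, -8]]  ->  [[-8, -3], [11, 4]]
... * rho(c) = [[1, 3], [-3, -8]]  ->  [[1, 0], [-1, 1]]
... * rho(b) = [[-8, 3], [21, -8]]  ->  [[-8, 3], [29, -11]]
... * rho(c^-1) = [[-8, -3], [3, 1]]  ->  [[73, 27], [-265, -98]]
... * rho(c^-1) = [[-8, -3], [3, 1]]  ->  [[-503, -192], [1826, 697]]
... * rho(c^-1) = [[-8, -3], [3, 1]]  ->  [[3448, 1317], [-12517, -4781]]
tr = 3448 + -4781 = -1333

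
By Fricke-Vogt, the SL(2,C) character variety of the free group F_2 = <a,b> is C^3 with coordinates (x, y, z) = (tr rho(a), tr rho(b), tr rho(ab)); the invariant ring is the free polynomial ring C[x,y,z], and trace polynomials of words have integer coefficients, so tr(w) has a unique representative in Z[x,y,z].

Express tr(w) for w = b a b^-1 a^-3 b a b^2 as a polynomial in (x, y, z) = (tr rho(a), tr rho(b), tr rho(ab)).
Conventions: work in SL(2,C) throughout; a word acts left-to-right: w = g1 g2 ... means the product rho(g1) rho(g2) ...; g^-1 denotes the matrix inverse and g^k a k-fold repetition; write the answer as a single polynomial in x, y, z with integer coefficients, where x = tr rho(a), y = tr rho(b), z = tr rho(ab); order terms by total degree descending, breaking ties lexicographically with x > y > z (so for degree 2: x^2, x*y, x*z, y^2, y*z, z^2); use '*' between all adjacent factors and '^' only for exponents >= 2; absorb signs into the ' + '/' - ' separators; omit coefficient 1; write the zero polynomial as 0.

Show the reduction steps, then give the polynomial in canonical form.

trace(a b^2) = trace(b)*trace(a b) - trace(a) = y*z - x
and trace(b^2 a b) = trace(b)*trace(a b^2) - trace(a b) = y^2*z - x*y - z
trace(b a b^3) = trace(b)*trace(b^2 a b) - trace(b^2 a) = y^3*z - x*y^2 - 2*y*z + x
trace(a b a b) = trace(a b)*trace(a b) - trace(1) = z^2 - 2
trace(a b a) = trace(a)*trace(b a) - trace(b) = x*z - y
trace(a b a b^2) = trace(b)*trace(a b a b) - trace(a b a) = y*z^2 - x*z - y
trace(b a b^3 a) = trace(b)*trace(a b a b^2) - trace(a b a b) = y^2*z^2 - x*y*z - y^2 - z^2 + 2
trace(b a b^3 a^-1) = trace(b a b^3)*trace(a) - trace(b a b^3 a) = x*y^3*z - x^2*y^2 - y^2*z^2 - x*y*z + x^2 + y^2 + z^2 - 2
and trace(a^-2 b a b^3) = trace(b a b^3 a^-1)*trace(a) - trace(b a b^3) = x^2*y^3*z - x^3*y^2 - x*y^2*z^2 - x^2*y*z - y^3*z + x^3 + 2*x*y^2 + x*z^2 + 2*y*z - 3*x
trace(b^2) = trace(b)*trace(b) - trace(1) = y^2 - 2
trace(a b^2 a) = trace(a)*trace(b^2 a) - trace(b^2) = x*y*z - x^2 - y^2 + 2
next, trace(a b^2 a b^2) = trace(b)*trace(a b^2 a b) - trace(a b^2 a) = y^2*z^2 - 2*x*y*z + x^2 - 2
trace(b a b^3 a b) = trace(b)*trace(a b^2 a b^2) - trace(a b^2 a b) = y^3*z^2 - 2*x*y^2*z + x^2*y - y*z^2 + x*z - y
next, trace(a b a b a b) = trace(b a b a)*trace(b a) - trace(a b) = z^3 - 3*z
next, trace(a b a b a) = trace(a)*trace(b a b a) - trace(b a b) = x*z^2 - y*z - x
trace(b a b a b a b) = trace(b)*trace(a b a b a b) - trace(a b a b a) = y*z^3 - x*z^2 - 2*y*z + x
trace(b a b^3 a b a) = trace(b)*trace(b a b a b a b) - trace(b a b a b a) = y^2*z^3 - x*y*z^2 - 2*y^2*z - z^3 + x*y + 3*z
trace(b a b^3 a b a^-1) = trace(b a b^3 a b)*trace(a) - trace(b a b^3 a b a) = x*y^3*z^2 - 2*x^2*y^2*z - y^2*z^3 + x^3*y + x^2*z + 2*y^2*z + z^3 - 2*x*y - 3*z
next, trace(b a b^3 a b a^-2) = trace(b a b^3 a b a^-1)*trace(a) - trace(b a b^3 a b) = x^2*y^3*z^2 - 2*x^3*y^2*z - x*y^2*z^3 + x^4*y - y^3*z^2 + x^3*z + 4*x*y^2*z + x*z^3 - 3*x^2*y + y*z^2 - 4*x*z + y
trace(a^-3 b a b^3 a b) = trace(b a b^3 a b a^-2)*trace(a) - trace(b a b^3 a b a^-1) = x^3*y^3*z^2 - 2*x^4*y^2*z - x^2*y^2*z^3 + x^5*y - 2*x*y^3*z^2 + x^4*z + 6*x^2*y^2*z + x^2*z^3 + y^2*z^3 - 4*x^3*y + x*y*z^2 - 5*x^2*z - 2*y^2*z - z^3 + 3*x*y + 3*z
and trace(b a b^-1 a^-3 b a b^2) = trace(a^-3 b a b^3 a)*trace(b) - trace(a^-3 b a b^3 a b) = -x^3*y^3*z^2 + 2*x^4*y^2*z + x^2*y^4*z + x^2*y^2*z^3 - x^5*y - x^3*y^3 + x*y^3*z^2 - x^4*z - 7*x^2*y^2*z - x^2*z^3 - y^4*z - y^2*z^3 + 5*x^3*y + 2*x*y^3 + 5*x^2*z + 4*y^2*z + z^3 - 6*x*y - 3*z

-x^3*y^3*z^2 + 2*x^4*y^2*z + x^2*y^4*z + x^2*y^2*z^3 - x^5*y - x^3*y^3 + x*y^3*z^2 - x^4*z - 7*x^2*y^2*z - x^2*z^3 - y^4*z - y^2*z^3 + 5*x^3*y + 2*x*y^3 + 5*x^2*z + 4*y^2*z + z^3 - 6*x*y - 3*z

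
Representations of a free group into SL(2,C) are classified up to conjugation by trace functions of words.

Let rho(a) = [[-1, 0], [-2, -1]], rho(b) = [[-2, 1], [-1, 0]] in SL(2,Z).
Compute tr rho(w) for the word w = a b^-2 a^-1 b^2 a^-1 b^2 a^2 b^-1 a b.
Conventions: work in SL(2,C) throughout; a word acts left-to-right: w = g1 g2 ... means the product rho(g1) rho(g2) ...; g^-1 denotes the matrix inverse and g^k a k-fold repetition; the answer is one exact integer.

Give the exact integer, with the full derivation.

-402

rho(a) = [[-1, 0], [-2, -1]]
... * rho(b^-1) = [[0, -1], [1, -2]]  ->  [[0, 1], [-1, 4]]
... * rho(b^-1) = [[0, -1], [1, -2]]  ->  [[1, -2], [4, -7]]
... * rho(a^-1) = [[-1, 0], [2, -1]]  ->  [[-5, 2], [-18, 7]]
... * rho(b) = [[-2, 1], [-1, 0]]  ->  [[8, -5], [29, -18]]
... * rho(b) = [[-2, 1], [-1, 0]]  ->  [[-11, 8], [-40, 29]]
... * rho(a^-1) = [[-1, 0], [2, -1]]  ->  [[27, -8], [98, -29]]
... * rho(b) = [[-2, 1], [-1, 0]]  ->  [[-46, 27], [-167, 98]]
... * rho(b) = [[-2, 1], [-1, 0]]  ->  [[65, -46], [236, -167]]
... * rho(a) = [[-1, 0], [-2, -1]]  ->  [[27, 46], [98, 167]]
... * rho(a) = [[-1, 0], [-2, -1]]  ->  [[-119, -46], [-432, -167]]
... * rho(b^-1) = [[0, -1], [1, -2]]  ->  [[-46, 211], [-167, 766]]
... * rho(a) = [[-1, 0], [-2, -1]]  ->  [[-376, -211], [-1365, -766]]
... * rho(b) = [[-2, 1], [-1, 0]]  ->  [[963, -376], [3496, -1365]]
tr = 963 + -1365 = -402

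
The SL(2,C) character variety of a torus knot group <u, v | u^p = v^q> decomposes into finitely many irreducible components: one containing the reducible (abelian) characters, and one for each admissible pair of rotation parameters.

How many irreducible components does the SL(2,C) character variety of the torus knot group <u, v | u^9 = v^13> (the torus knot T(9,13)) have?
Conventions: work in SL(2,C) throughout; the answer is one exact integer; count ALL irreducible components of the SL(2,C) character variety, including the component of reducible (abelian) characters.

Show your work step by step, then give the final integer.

49

For T(9,13): irreducibility forces the central element u^9 = v^13 to one of +I, -I.
On an irreducible component, tr(u) is locked at 2*cos(pi*alpha/9) for some alpha in 1..8, and tr(v) at 2*cos(pi*beta/13) for some beta in 1..12.
Consistency of u^9 = (-1)^alpha I with v^13 = (-1)^beta I forces alpha = beta (mod 2).
Counting: 4 odd alphas x 6 odd betas + 4 even alphas x 6 even betas = 24 + 24 = 48.
Total: 48 irreducible-character components + 1 reducible (abelian) component = 49.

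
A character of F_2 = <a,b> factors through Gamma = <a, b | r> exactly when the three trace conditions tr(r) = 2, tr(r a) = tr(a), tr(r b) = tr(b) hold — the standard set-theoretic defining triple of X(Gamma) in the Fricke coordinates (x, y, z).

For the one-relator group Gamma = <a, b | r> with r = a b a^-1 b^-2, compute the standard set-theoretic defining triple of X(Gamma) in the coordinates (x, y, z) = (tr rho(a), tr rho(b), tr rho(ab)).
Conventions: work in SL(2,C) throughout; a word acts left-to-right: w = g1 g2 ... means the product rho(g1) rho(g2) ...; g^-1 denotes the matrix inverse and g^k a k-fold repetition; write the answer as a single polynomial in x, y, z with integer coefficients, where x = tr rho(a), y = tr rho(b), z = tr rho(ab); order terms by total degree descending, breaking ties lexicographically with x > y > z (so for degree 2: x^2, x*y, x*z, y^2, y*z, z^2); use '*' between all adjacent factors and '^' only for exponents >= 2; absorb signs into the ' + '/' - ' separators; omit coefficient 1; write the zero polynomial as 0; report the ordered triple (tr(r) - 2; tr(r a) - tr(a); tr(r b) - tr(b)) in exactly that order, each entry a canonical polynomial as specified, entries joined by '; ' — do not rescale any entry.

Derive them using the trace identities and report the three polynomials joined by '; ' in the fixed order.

tr(a b a) = tr(a) * tr(b a) - tr(b) = x*z - y
apply: tr(a b a b) = tr(b a) * tr(b a) - tr(1)   [split at repeated b] = z^2 - 2
apply: tr(b^-1 a b a) = tr(a b a) * tr(b) - tr(a b a b) = x*y*z - y^2 - z^2 + 2
use: tr(b^-1 a b a^-1) = tr(b^-1 a b) * tr(a) - tr(b^-1 a b a) = -x*y*z + x^2 + y^2 + z^2 - 2
apply: tr(a b a^-1 b^-2) = tr(b^-1 a b a^-1) * tr(b) - tr(b^-1 a b a^-1 b) = -x*y^2*z + x^2*y + y^3 + y*z^2 - 3*y
use: tr(a^2) = tr(a) * tr(a) - tr(1) = x^2 - 2
apply: tr(b^-1 a^2) = tr(a^2) * tr(b) - tr(a^2 b) = x^2*y - x*z - y
apply: tr(a^2 b a) = tr(a) * tr(a b a) - tr(a b) = x^2*z - x*y - z
use: tr(b a b) = tr(b) * tr(a b) - tr(a) = y*z - x
tr(a^2 b a b) = tr(a) * tr(b a b a) - tr(b a b) = x*z^2 - y*z - x
apply: tr(b^-1 a^2 b a) = tr(a^2 b a) * tr(b) - tr(a^2 b a b) = x^2*y*z - x*y^2 - x*z^2 + x
use: tr(b^-2 a^2 b a) = tr(b^-1 a^2 b a) * tr(b) - tr(b^-1 a^2 b a b) = x^2*y^2*z - x*y^3 - x*y*z^2 - x^2*z + 2*x*y + z
tr(a b a^-1 b^-2 a) = tr(b^-2 a^2 b) * tr(a) - tr(b^-2 a^2 b a) = -x^2*y^2*z + x^3*y + x*y^3 + x*y*z^2 - 3*x*y - z
assemble the triple (tr(r) - 2; tr(r a) - x; tr(r b) - y)

-x*y^2*z + x^2*y + y^3 + y*z^2 - 3*y - 2; -x^2*y^2*z + x^3*y + x*y^3 + x*y*z^2 - 3*x*y - x - z; -x*y*z + x^2 + y^2 + z^2 - y - 2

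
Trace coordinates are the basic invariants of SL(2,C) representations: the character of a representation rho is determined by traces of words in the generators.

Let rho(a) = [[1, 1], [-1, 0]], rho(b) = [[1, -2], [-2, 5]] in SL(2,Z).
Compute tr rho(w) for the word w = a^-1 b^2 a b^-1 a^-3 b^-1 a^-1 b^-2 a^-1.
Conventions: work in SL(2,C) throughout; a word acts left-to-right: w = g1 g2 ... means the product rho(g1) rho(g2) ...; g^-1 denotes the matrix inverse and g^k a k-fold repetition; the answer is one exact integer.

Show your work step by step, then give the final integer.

rho(a^-1) = [[0, -1], [1, 1]]
... * rho(b) = [[1, -2], [-2, 5]]  ->  [[2, -5], [-1, 3]]
... * rho(b) = [[1, -2], [-2, 5]]  ->  [[12, -29], [-7, 17]]
... * rho(a) = [[1, 1], [-1, 0]]  ->  [[41, 12], [-24, -7]]
... * rho(b^-1) = [[5, 2], [2, 1]]  ->  [[229, 94], [-134, -55]]
... * rho(a^-1) = [[0, -1], [1, 1]]  ->  [[94, -135], [-55, 79]]
... * rho(a^-1) = [[0, -1], [1, 1]]  ->  [[-135, -229], [79, 134]]
... * rho(a^-1) = [[0, -1], [1, 1]]  ->  [[-229, -94], [134, 55]]
... * rho(b^-1) = [[5, 2], [2, 1]]  ->  [[-1333, -552], [780, 323]]
... * rho(a^-1) = [[0, -1], [1, 1]]  ->  [[-552, 781], [323, -457]]
... * rho(b^-1) = [[5, 2], [2, 1]]  ->  [[-1198, -323], [701, 189]]
... * rho(b^-1) = [[5, 2], [2, 1]]  ->  [[-6636, -2719], [3883, 1591]]
... * rho(a^-1) = [[0, -1], [1, 1]]  ->  [[-2719, 3917], [1591, -2292]]
tr = -2719 + -2292 = -5011

-5011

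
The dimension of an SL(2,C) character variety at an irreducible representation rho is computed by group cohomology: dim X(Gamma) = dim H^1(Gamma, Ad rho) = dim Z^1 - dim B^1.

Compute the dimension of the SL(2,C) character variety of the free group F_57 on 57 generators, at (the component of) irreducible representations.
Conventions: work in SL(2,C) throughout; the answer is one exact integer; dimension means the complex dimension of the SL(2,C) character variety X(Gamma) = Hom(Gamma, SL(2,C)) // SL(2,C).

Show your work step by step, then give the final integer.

The free group F_57: 57 generators, no relators.
So Z^1 = (sl_2)^57 in full: dim Z^1 = 171.
Irreducibility makes the coboundary map sl_2 -> Z^1 injective (trivial centralizer), so dim B^1 = 3.
dim X = dim H^1 = dim Z^1 - dim B^1 = 171 - 3 = 168.

168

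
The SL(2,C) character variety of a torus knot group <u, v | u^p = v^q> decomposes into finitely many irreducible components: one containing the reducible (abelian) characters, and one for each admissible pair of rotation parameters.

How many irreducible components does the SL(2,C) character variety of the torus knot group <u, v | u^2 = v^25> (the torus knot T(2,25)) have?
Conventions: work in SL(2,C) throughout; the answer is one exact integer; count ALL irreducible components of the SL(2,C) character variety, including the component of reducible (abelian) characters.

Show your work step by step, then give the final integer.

13

Gamma = < u, v | u^2 = v^25 > (torus knot T(2,25)); the central element u^2 = v^25 acts as +I or -I in any irreducible SL(2,C) representation.
On an irreducible component, tr(u) is locked at 2*cos(pi*alpha/2) for some alpha in 1..1, and tr(v) at 2*cos(pi*beta/25) for some beta in 1..24.
u^2 = (-1)^alpha I and v^25 = (-1)^beta I must agree, so alpha and beta have equal parity.
Enumerate parity-matched pairs: 1*12 odd-odd plus 0*12 even-even gives 12.
components with irreducible characters: 12; plus the single component of reducible (abelian) characters: total 13.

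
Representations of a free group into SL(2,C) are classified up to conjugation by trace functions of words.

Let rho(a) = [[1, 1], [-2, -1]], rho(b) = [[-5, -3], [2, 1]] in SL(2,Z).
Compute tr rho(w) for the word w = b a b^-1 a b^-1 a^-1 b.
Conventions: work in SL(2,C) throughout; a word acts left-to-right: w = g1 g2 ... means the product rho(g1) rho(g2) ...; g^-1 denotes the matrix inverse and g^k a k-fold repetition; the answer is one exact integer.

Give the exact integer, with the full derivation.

128

rho(b) = [[-5, -3], [2, 1]]
... * rho(a) = [[1, 1], [-2, -1]]  ->  [[1, -2], [0, 1]]
... * rho(b^-1) = [[1, 3], [-2, -5]]  ->  [[5, 13], [-2, -5]]
... * rho(a) = [[1, 1], [-2, -1]]  ->  [[-21, -8], [8, 3]]
... * rho(b^-1) = [[1, 3], [-2, -5]]  ->  [[-5, -23], [2, 9]]
... * rho(a^-1) = [[-1, -1], [2, 1]]  ->  [[-41, -18], [16, 7]]
... * rho(b) = [[-5, -3], [2, 1]]  ->  [[169, 105], [-66, -41]]
tr = 169 + -41 = 128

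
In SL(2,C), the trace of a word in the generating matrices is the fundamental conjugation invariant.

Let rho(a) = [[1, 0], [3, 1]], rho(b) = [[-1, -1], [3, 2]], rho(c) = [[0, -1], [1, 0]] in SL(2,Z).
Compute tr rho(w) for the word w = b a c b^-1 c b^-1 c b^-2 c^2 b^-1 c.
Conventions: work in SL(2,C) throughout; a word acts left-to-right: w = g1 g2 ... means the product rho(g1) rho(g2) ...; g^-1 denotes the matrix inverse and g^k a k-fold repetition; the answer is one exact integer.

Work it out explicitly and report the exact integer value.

rho(b) = [[-1, -1], [3, 2]]
... * rho(a) = [[1, 0], [3, 1]]  ->  [[-4, -1], [9, 2]]
... * rho(c) = [[0, -1], [1, 0]]  ->  [[-1, 4], [2, -9]]
... * rho(b^-1) = [[2, 1], [-3, -1]]  ->  [[-14, -5], [31, 11]]
... * rho(c) = [[0, -1], [1, 0]]  ->  [[-5, 14], [11, -31]]
... * rho(b^-1) = [[2, 1], [-3, -1]]  ->  [[-52, -19], [115, 42]]
... * rho(c) = [[0, -1], [1, 0]]  ->  [[-19, 52], [42, -115]]
... * rho(b^-1) = [[2, 1], [-3, -1]]  ->  [[-194, -71], [429, 157]]
... * rho(b^-1) = [[2, 1], [-3, -1]]  ->  [[-175, -123], [387, 272]]
... * rho(c) = [[0, -1], [1, 0]]  ->  [[-123, 175], [272, -387]]
... * rho(c) = [[0, -1], [1, 0]]  ->  [[175, 123], [-387, -272]]
... * rho(b^-1) = [[2, 1], [-3, -1]]  ->  [[-19, 52], [42, -115]]
... * rho(c) = [[0, -1], [1, 0]]  ->  [[52, 19], [-115, -42]]
tr = 52 + -42 = 10

10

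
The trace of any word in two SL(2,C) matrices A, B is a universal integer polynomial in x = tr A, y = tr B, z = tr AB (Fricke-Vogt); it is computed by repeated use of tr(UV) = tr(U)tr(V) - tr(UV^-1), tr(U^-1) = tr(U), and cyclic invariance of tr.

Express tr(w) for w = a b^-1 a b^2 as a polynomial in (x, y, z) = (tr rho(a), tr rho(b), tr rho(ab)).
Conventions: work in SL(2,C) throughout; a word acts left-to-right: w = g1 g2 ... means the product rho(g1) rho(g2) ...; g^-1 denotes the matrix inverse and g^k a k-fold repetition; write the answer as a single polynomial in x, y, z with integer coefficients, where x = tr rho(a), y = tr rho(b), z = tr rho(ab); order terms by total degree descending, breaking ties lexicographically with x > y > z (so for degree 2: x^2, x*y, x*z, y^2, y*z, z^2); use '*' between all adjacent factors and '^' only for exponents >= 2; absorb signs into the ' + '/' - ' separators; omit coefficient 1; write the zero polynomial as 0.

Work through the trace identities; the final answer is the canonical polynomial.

x*y^2*z - x^2*y - y^3 - y*z^2 + x*z + 3*y

so tr(a^2 b) = tr(a) * tr(b a) - tr(b) = x*z - y
reduce: tr(a^2) = tr(a) * tr(a) - tr(1) = x^2 - 2
reduce: tr(a b^2 a) = tr(b) * tr(a^2 b) - tr(a^2) = x*y*z - x^2 - y^2 + 2
tr(a b a b) = tr(b a) * tr(b a) - tr(1)   [split at repeated b] = z^2 - 2
tr(a b^2 a b) = tr(b) * tr(a b a b) - tr(a b a) = y*z^2 - x*z - y
tr(a b^-1 a b^2) = tr(a b^2 a) * tr(b) - tr(a b^2 a b) = x*y^2*z - x^2*y - y^3 - y*z^2 + x*z + 3*y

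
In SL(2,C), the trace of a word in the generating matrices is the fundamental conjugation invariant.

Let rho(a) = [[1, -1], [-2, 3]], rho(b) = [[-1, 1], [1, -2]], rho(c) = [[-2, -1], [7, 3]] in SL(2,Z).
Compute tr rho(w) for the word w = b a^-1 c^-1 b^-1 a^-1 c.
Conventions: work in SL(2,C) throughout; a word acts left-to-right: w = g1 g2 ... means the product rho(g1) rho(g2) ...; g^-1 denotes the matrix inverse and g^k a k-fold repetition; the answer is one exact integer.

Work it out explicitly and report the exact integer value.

rho(b) = [[-1, 1], [1, -2]]
... * rho(a^-1) = [[3, 1], [2, 1]]  ->  [[-1, 0], [-1, -1]]
... * rho(c^-1) = [[3, 1], [-7, -2]]  ->  [[-3, -1], [4, 1]]
... * rho(b^-1) = [[-2, -1], [-1, -1]]  ->  [[7, 4], [-9, -5]]
... * rho(a^-1) = [[3, 1], [2, 1]]  ->  [[29, 11], [-37, -14]]
... * rho(c) = [[-2, -1], [7, 3]]  ->  [[19, 4], [-24, -5]]
tr = 19 + -5 = 14

14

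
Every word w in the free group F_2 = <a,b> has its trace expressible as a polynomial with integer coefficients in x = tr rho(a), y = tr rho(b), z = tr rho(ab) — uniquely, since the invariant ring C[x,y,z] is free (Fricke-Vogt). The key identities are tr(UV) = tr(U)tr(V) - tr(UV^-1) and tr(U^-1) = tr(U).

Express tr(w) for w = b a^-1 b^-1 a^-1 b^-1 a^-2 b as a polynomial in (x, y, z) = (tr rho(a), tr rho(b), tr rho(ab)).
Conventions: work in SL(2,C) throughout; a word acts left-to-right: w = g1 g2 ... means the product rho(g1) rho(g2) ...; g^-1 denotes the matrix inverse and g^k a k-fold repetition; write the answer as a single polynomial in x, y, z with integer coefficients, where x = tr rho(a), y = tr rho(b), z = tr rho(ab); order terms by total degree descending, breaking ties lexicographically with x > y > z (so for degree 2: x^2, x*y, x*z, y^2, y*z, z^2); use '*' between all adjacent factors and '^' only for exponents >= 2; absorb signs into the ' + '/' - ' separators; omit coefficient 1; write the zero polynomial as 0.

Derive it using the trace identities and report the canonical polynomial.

x^2*y^2*z^2 - x*y^3*z - x*y*z^3 - x^2*y^2 - x^2*z^2 + 3*x*y*z + x^2 + y^2 + z^2 - 2

trace(b^2) = trace(b) * trace(b) - trace(1)   [square of b] = y^2 - 2
trace(b^2 a) = trace(b) * trace(a b) - trace(a)   [square of b] = y*z - x
trace(a^-1 b^2) = trace(b^2) * trace(a) - trace(b^2 a)   [inverse elimination on a] = x*y^2 - y*z - x
trace(a^-1 b^2 a^-1) = trace(a^-1 b^2) * trace(a) - trace(a^-1 b^2 a)   [inverse elimination on a] = x^2*y^2 - x*y*z - x^2 - y^2 + 2
trace(b^3) = trace(b) * trace(b^2) - trace(b)   [square of b] = y^3 - 3*y
trace(b^3 a) = trace(b) * trace(a b^2) - trace(a b)   [square of b] = y^2*z - x*y - z
trace(b^2 a^-1 b) = trace(b^3) * trace(a) - trace(b^3 a)   [inverse elimination on a] = x*y^3 - y^2*z - 2*x*y + z
trace(a b a b) = trace(a b) * trace(a b) - trace(1)   [split at a repeated a] = z^2 - 2
trace(a b a) = trace(a) * trace(b a) - trace(b)   [square of a] = x*z - y
trace(b a b^2 a) = trace(b) * trace(a b a b) - trace(a b a)   [square of b] = y*z^2 - x*z - y
trace(b^2 a^-1 b a) = trace(b a b^2) * trace(a) - trace(b a b^2 a)   [inverse elimination on a] = x*y^2*z - x^2*y - y*z^2 + y
trace(a^-1 b^2 a^-1 b) = trace(b^2 a^-1 b) * trace(a) - trace(b^2 a^-1 b a)   [inverse elimination on a] = x^2*y^3 - 2*x*y^2*z - x^2*y + y*z^2 + x*z - y
trace(b^2 a^-1 b^-1 a^-1) = trace(a^-1 b^2 a^-1) * trace(b) - trace(a^-1 b^2 a^-1 b)   [inverse elimination on b] = x*y^2*z - y^3 - y*z^2 - x*z + 3*y
trace(b a^-1) = trace(b) * trace(a) - trace(b a)   [inverse elimination on a] = x*y - z
trace(b^2 a^-1 b^-1 a^-2) = trace(b^2 a^-1 b^-1 a^-1) * trace(a) - trace(b^2 a^-1 b^-1)   [inverse elimination on a] = x^2*y^2*z - x*y^3 - x*y*z^2 - x^2*z + 2*x*y + z
trace(a^-2 b^2 a^-1 b^-1 a^-1) = trace(b^2 a^-1 b^-1 a^-2) * trace(a) - trace(b^2 a^-1 b^-1 a^-1)   [inverse elimination on a] = x^3*y^2*z - x^2*y^3 - x^2*y*z^2 - x^3*z - x*y^2*z + 2*x^2*y + y^3 + y*z^2 + 2*x*z - 3*y
trace(a^-2 b^2 a^-1) = trace(a^-2 b^2) * trace(a) - trace(a^-2 b^2 a)   [inverse elimination on a] = x^3*y^2 - x^2*y*z - x^3 - 2*x*y^2 + y*z + 3*x
trace(b a b^3) = trace(b) * trace(b^2 a b) - trace(b^2 a)   [square of b] = y^3*z - x*y^2 - 2*y*z + x
trace(b a b^3 a) = trace(b) * trace(a b a b^2) - trace(a b a b)   [square of b] = y^2*z^2 - x*y*z - y^2 - z^2 + 2
trace(b^2 a^-1 b a b) = trace(b a b^3) * trace(a) - trace(b a b^3 a)   [inverse elimination on a] = x*y^3*z - x^2*y^2 - y^2*z^2 - x*y*z + x^2 + y^2 + z^2 - 2
trace(a b a b a b) = trace(b a b a) * trace(b a) - trace(a b)   [split at a repeated b] = z^3 - 3*z
trace(a b a b a) = trace(a) * trace(b a b a) - trace(b a b)   [square of a] = x*z^2 - y*z - x
trace(b a b a b^2 a) = trace(b) * trace(a b a b a b) - trace(a b a b a)   [square of b] = y*z^3 - x*z^2 - 2*y*z + x
trace(b^2 a^-1 b a b a) = trace(b a b a b^2) * trace(a) - trace(b a b a b^2 a)   [inverse elimination on a] = x*y^2*z^2 - x^2*y*z - y*z^3 - x*y^2 + 2*y*z + x
trace(a b a^-1 b^2 a^-1 b) = trace(b^2 a^-1 b a b) * trace(a) - trace(b^2 a^-1 b a b a)   [inverse elimination on a] = x^2*y^3*z - x^3*y^2 - 2*x*y^2*z^2 + y*z^3 + x^3 + 2*x*y^2 + x*z^2 - 2*y*z - 3*x
trace(b^2 a^-1 b^-1 a b a^-1) = trace(a b a^-1 b^2 a^-1) * trace(b) - trace(a b a^-1 b^2 a^-1 b)   [inverse elimination on b] = -x^2*y^3*z + x^3*y^2 + x*y^4 + 2*x*y^2*z^2 - y^3*z - y*z^3 - x^3 - 4*x*y^2 - x*z^2 + 3*y*z + 3*x
trace(b^2 a^-1 b^-1 a b) = trace(a b^3 a^-1) * trace(b) - trace(a b^3 a^-1 b)   [inverse elimination on b] = -x*y^3*z + x^2*y^2 + y^4 + y^2*z^2 + x*y*z - x^2 - 4*y^2 - z^2 + 2
trace(b a^-2 b^2 a^-1 b^-1 a) = trace(b^2 a^-1 b^-1 a b a^-1) * trace(a) - trace(b^2 a^-1 b^-1 a b)   [inverse elimination on a] = -x^3*y^3*z + x^4*y^2 + x^2*y^4 + 2*x^2*y^2*z^2 - x*y*z^3 - x^4 - 5*x^2*y^2 - x^2*z^2 - y^4 - y^2*z^2 + 2*x*y*z + 4*x^2 + 4*y^2 + z^2 - 2
trace(a^-2 b^2 a^-1 b^-1 a^-1 b) = trace(b a^-2 b^2 a^-1 b^-1) * trace(a) - trace(b a^-2 b^2 a^-1 b^-1 a)   [inverse elimination on a] = x^3*y^3*z - x^2*y^4 - 2*x^2*y^2*z^2 - x^3*y*z + x*y*z^3 + 3*x^2*y^2 + x^2*z^2 + y^4 + y^2*z^2 - x*y*z - x^2 - 4*y^2 - z^2 + 2
trace(b a^-1 b^-1 a^-1 b^-1 a^-2 b) = trace(a^-2 b^2 a^-1 b^-1 a^-1) * trace(b) - trace(a^-2 b^2 a^-1 b^-1 a^-1 b)   [inverse elimination on b] = x^2*y^2*z^2 - x*y^3*z - x*y*z^3 - x^2*y^2 - x^2*z^2 + 3*x*y*z + x^2 + y^2 + z^2 - 2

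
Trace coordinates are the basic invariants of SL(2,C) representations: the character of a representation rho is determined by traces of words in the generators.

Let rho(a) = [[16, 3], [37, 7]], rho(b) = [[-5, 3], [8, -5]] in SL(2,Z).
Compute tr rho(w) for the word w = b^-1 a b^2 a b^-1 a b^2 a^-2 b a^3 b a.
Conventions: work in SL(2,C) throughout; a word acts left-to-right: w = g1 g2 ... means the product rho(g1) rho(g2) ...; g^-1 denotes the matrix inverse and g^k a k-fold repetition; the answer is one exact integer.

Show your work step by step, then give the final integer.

rho(b^-1) = [[-5, -3], [-8, -5]]
... * rho(a) = [[16, 3], [37, 7]]  ->  [[-191, -36], [-313, -59]]
... * rho(b) = [[-5, 3], [8, -5]]  ->  [[667, -393], [1093, -644]]
... * rho(b) = [[-5, 3], [8, -5]]  ->  [[-6479, 3966], [-10617, 6499]]
... * rho(a) = [[16, 3], [37, 7]]  ->  [[43078, 8325], [70591, 13642]]
... * rho(b^-1) = [[-5, -3], [-8, -5]]  ->  [[-281990, -170859], [-462091, -279983]]
... * rho(a) = [[16, 3], [37, 7]]  ->  [[-10833623, -2041983], [-17752827, -3346154]]
... * rho(b) = [[-5, 3], [8, -5]]  ->  [[37832251, -22290954], [61994903, -36527711]]
... * rho(b) = [[-5, 3], [8, -5]]  ->  [[-367488887, 224951523], [-602196203, 368623264]]
... * rho(a^-1) = [[7, -3], [-37, 16]]  ->  [[-10895628560, 4701691029], [-17854434189, 7704560833]]
... * rho(a^-1) = [[7, -3], [-37, 16]]  ->  [[-250231967993, 107913942144], [-410049790144, 176836275895]]
... * rho(b) = [[-5, 3], [8, -5]]  ->  [[2114471377117, -1290265614699], [3464939157880, -2114330749907]]
... * rho(a) = [[16, 3], [37, 7]]  ->  [[-13908285709991, -2688445171542], [-22791211220479, -4405497775709]]
... * rho(a) = [[16, 3], [37, 7]]  ->  [[-322005042706910, -60543973330767], [-527662797228897, -99212118091400]]
... * rho(a) = [[16, 3], [37, 7]]  ->  [[-7392207696548939, -1389822941436099], [-12113453125044152, -2277473218326491]]
... * rho(b) = [[-5, 3], [8, -5]]  ->  [[25842454951255903, -15227508382466322], [42347479878608832, -24952993283500001]]
... * rho(a) = [[16, 3], [37, 7]]  ->  [[-149938530931159466, -29065193823496545], [-245701073431758725, -47628513348673511]]
tr = -149938530931159466 + -47628513348673511 = -197567044279832977

-197567044279832977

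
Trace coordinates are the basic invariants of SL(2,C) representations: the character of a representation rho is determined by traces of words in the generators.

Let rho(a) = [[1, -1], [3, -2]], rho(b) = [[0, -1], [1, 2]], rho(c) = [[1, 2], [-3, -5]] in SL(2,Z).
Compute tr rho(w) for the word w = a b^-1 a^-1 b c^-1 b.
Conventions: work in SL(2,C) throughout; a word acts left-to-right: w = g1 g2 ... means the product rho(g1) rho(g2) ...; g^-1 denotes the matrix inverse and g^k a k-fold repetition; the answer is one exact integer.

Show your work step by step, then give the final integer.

rho(a) = [[1, -1], [3, -2]]
... * rho(b^-1) = [[2, 1], [-1, 0]]  ->  [[3, 1], [8, 3]]
... * rho(a^-1) = [[-2, 1], [-3, 1]]  ->  [[-9, 4], [-25, 11]]
... * rho(b) = [[0, -1], [1, 2]]  ->  [[4, 17], [11, 47]]
... * rho(c^-1) = [[-5, -2], [3, 1]]  ->  [[31, 9], [86, 25]]
... * rho(b) = [[0, -1], [1, 2]]  ->  [[9, -13], [25, -36]]
tr = 9 + -36 = -27

-27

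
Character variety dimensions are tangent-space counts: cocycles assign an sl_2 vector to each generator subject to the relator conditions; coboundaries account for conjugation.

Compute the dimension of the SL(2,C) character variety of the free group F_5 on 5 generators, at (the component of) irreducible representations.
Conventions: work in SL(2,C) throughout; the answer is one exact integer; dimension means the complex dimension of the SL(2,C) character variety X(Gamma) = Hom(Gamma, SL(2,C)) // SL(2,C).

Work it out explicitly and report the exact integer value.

The free group F_5: 5 generators, no relators.
So Z^1 = (sl_2)^5 in full: dim Z^1 = 15.
At an irreducible rho the centralizer of the image in sl_2 is 0, so the coboundary map sl_2 -> Z^1 is injective: dim B^1 = 3.
Therefore dim X = 15 - 3 = 12.

12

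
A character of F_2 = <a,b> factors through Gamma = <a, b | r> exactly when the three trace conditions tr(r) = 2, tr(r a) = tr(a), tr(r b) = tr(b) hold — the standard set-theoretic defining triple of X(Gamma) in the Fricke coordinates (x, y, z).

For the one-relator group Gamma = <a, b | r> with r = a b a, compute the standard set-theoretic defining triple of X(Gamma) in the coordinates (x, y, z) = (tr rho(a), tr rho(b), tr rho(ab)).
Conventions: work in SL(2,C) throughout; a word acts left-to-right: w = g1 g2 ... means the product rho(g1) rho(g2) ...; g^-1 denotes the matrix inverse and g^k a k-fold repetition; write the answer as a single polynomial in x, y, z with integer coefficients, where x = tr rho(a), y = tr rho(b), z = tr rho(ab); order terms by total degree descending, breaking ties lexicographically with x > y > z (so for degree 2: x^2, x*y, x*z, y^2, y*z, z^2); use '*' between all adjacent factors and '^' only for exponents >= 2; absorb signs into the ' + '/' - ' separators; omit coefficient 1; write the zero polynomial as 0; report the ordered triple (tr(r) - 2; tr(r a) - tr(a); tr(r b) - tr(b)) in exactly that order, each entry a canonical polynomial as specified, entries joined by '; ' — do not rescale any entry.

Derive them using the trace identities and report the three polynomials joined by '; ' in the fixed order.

trace(a b a) = trace(a)*trace(b a) - trace(b)   [square of a] = x*z - y
so trace(a b a^2) = trace(a)*trace(b a^2) - trace(b a) = x^2*z - x*y - z
reduce: trace(a b a b) = trace(b a)*trace(b a) - trace(1)  (split on b) = z^2 - 2
assemble the triple (trace(r) - 2; trace(r a) - x; trace(r b) - y)

x*z - y - 2; x^2*z - x*y - x - z; z^2 - y - 2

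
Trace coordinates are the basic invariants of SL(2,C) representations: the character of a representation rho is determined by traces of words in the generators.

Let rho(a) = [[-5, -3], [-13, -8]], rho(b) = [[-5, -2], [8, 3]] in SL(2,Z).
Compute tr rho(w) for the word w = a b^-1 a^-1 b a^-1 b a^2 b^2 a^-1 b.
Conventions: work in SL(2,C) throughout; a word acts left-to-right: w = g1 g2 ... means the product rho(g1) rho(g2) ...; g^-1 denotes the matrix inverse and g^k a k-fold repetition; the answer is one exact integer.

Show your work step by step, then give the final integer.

rho(a) = [[-5, -3], [-13, -8]]
... * rho(b^-1) = [[3, 2], [-8, -5]]  ->  [[9, 5], [25, 14]]
... * rho(a^-1) = [[-8, 3], [13, -5]]  ->  [[-7, 2], [-18, 5]]
... * rho(b) = [[-5, -2], [8, 3]]  ->  [[51, 20], [130, 51]]
... * rho(a^-1) = [[-8, 3], [13, -5]]  ->  [[-148, 53], [-377, 135]]
... * rho(b) = [[-5, -2], [8, 3]]  ->  [[1164, 455], [2965, 1159]]
... * rho(a) = [[-5, -3], [-13, -8]]  ->  [[-11735, -7132], [-29892, -18167]]
... * rho(a) = [[-5, -3], [-13, -8]]  ->  [[151391, 92261], [385631, 235012]]
... * rho(b) = [[-5, -2], [8, 3]]  ->  [[-18867, -25999], [-48059, -66226]]
... * rho(b) = [[-5, -2], [8, 3]]  ->  [[-113657, -40263], [-289513, -102560]]
... * rho(a^-1) = [[-8, 3], [13, -5]]  ->  [[385837, -139656], [982824, -355739]]
... * rho(b) = [[-5, -2], [8, 3]]  ->  [[-3046433, -1190642], [-7760032, -3032865]]
tr = -3046433 + -3032865 = -6079298

-6079298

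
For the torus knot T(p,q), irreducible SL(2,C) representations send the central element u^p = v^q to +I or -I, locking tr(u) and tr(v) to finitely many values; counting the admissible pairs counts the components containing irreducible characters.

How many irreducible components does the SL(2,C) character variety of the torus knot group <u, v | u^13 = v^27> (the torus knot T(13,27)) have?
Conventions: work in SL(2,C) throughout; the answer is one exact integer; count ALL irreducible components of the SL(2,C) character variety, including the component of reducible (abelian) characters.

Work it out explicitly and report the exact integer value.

157

In the torus knot group T(13,27), u^13 = v^27 is central, so an irreducible representation sends it to +I or -I (Schur).
On an irreducible component, tr(u) is locked at 2*cos(pi*alpha/13) for some alpha in 1..12, and tr(v) at 2*cos(pi*beta/27) for some beta in 1..26.
u^13 = (-1)^alpha I and v^27 = (-1)^beta I must agree, so alpha and beta have equal parity.
Enumerate parity-matched pairs: 6*13 odd-odd plus 6*13 even-even gives 156.
Total: 156 irreducible-character components + 1 reducible (abelian) component = 157.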